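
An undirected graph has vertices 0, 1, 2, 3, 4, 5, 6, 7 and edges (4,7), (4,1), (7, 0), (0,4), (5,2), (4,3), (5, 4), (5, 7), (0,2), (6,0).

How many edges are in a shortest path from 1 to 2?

Distance 0: 1.
Distance 1: 4.
Distance 2: 0, 3, 5, 7.
Distance 3: 2, 6 — contains 2.

3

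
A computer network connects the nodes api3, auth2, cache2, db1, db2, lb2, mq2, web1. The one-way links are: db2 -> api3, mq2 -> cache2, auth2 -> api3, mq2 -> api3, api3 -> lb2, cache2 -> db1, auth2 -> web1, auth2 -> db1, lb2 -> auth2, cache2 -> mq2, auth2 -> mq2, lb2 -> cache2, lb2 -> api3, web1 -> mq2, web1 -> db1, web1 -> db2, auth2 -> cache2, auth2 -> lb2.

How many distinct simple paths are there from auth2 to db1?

10

auth2→api3→lb2→cache2→db1
auth2→cache2→db1
auth2→db1
auth2→lb2→cache2→db1
auth2→mq2→api3→lb2→cache2→db1
auth2→mq2→cache2→db1
auth2→web1→db1
auth2→web1→db2→api3→lb2→cache2→db1
auth2→web1→mq2→api3→lb2→cache2→db1
auth2→web1→mq2→cache2→db1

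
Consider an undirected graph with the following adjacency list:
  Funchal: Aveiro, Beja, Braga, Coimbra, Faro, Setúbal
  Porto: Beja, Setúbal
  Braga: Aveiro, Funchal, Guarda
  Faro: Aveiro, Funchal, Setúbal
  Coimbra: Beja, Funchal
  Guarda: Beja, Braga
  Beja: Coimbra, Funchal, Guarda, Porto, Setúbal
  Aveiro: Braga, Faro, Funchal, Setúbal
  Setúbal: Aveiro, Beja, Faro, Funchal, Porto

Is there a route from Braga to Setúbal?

Explore from Braga.
Distance 1: reach Aveiro, Funchal, Guarda.
Distance 2: reach Beja, Coimbra, Faro, Setúbal.
Found Setúbal.

Yes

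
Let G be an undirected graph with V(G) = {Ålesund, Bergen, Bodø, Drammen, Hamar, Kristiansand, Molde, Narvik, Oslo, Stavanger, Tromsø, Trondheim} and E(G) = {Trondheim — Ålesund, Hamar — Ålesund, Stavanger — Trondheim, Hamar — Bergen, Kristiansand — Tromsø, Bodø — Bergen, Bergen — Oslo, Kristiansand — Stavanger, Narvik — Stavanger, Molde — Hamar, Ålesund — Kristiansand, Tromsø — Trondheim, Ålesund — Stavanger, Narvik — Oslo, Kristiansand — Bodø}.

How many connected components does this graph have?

2

From Ålesund: component {Ålesund, Bergen, Bodø, Hamar, Kristiansand, Molde, Narvik, Oslo, Stavanger, Tromsø, Trondheim}.
From Drammen: component {Drammen}.
That's 2 components.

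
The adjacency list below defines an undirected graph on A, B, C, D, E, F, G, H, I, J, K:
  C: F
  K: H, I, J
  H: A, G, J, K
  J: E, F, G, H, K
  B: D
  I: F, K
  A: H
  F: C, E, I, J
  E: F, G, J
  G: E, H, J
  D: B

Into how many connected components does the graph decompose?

From A: component {A, C, E, F, G, H, I, J, K}.
From B: component {B, D}.
That's 2 components.

2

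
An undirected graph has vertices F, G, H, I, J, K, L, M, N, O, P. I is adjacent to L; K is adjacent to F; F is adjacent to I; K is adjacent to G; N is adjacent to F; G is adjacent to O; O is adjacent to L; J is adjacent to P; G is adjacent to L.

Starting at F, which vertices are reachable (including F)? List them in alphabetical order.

F, G, I, K, L, N, O

Start at F.
Its neighbours: I, K, N.
Then their neighbours: G, L.
Then next layer: O.
Nothing further is reachable.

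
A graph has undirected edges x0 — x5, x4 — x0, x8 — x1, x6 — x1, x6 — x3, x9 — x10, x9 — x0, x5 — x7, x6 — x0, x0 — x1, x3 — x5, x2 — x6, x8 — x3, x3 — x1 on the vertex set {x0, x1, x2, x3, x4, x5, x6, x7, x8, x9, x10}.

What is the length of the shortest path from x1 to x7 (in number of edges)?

3

Distance 0: x1.
Distance 1: x0, x3, x6, x8.
Distance 2: x2, x4, x5, x9.
Distance 3: x7, x10 — contains x7.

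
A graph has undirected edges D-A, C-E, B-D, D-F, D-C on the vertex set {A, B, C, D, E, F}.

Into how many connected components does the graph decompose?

1

From A: component {A, B, C, D, E, F}.
That's 1 component.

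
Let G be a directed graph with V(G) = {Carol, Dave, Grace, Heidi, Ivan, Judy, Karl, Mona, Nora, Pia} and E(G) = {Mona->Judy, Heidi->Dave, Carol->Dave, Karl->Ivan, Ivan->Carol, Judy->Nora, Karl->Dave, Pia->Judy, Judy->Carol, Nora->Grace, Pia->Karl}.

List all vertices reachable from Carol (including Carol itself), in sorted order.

Start at Carol.
Its neighbours: Dave.
Nothing further is reachable.

Carol, Dave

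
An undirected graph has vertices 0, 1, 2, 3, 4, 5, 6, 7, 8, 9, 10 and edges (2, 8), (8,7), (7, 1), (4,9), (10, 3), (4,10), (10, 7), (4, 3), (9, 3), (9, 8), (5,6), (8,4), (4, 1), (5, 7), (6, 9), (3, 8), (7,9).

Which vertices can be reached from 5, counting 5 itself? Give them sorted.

1, 2, 3, 4, 5, 6, 7, 8, 9, 10

Start at 5.
Its neighbours: 6, 7.
Then their neighbours: 1, 8, 9, 10.
Then next layer: 2, 3, 4.
Nothing further is reachable.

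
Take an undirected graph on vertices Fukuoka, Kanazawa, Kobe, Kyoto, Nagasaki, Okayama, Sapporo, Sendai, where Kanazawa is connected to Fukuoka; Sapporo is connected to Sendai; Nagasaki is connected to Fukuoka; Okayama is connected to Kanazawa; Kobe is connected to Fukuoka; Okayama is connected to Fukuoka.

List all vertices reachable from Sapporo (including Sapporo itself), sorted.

Start at Sapporo.
Its neighbours: Sendai.
Nothing further is reachable.

Sapporo, Sendai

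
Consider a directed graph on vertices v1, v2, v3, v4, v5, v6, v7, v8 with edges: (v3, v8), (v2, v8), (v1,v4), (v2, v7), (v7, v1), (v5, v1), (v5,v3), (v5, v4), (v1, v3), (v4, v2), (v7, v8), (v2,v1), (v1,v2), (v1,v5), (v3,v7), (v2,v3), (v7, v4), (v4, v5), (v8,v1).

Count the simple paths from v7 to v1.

7

v7→v1
v7→v4→v2→v1
v7→v4→v2→v3→v8→v1
v7→v4→v2→v8→v1
v7→v4→v5→v1
v7→v4→v5→v3→v8→v1
v7→v8→v1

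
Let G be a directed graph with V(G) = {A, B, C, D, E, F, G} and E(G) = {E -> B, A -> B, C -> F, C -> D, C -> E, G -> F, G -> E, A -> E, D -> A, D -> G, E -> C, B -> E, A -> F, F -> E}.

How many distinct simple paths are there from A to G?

A→B→E→C→D→G
A→E→C→D→G
A→F→E→C→D→G

3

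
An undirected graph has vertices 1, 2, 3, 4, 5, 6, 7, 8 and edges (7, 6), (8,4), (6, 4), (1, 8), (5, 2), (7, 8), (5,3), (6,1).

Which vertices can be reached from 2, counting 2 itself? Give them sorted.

Start at 2.
Its neighbours: 5.
Then their neighbours: 3.
Nothing further is reachable.

2, 3, 5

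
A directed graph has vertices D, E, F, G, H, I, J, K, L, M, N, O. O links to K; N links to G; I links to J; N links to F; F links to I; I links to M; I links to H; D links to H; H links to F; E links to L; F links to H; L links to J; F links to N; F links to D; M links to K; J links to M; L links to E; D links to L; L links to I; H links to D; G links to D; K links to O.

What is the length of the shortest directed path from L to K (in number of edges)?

Distance 0: L.
Distance 1: E, I, J.
Distance 2: H, M.
Distance 3: D, F, K — contains K.

3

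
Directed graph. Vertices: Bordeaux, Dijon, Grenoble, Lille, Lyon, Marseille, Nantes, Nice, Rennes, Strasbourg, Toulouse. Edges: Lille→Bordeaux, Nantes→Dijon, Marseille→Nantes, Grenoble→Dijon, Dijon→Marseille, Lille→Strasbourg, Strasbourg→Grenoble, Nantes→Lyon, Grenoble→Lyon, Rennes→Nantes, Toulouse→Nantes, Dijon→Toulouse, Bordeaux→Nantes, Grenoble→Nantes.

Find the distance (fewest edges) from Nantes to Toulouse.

2

Distance 0: Nantes.
Distance 1: Dijon, Lyon.
Distance 2: Marseille, Toulouse — contains Toulouse.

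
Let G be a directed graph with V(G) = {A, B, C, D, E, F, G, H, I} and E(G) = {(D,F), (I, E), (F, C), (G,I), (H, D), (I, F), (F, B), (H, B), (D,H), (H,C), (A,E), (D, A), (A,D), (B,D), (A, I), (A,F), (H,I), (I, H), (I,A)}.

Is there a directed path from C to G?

No

C has no outgoing edges, so nothing is reachable from it.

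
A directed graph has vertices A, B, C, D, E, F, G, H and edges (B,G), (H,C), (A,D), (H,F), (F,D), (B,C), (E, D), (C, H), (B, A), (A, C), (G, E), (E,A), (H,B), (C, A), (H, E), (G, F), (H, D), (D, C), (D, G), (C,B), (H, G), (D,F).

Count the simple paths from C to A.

C→A
C→B→A
C→B→G→E→A
C→H→B→A
C→H→B→G→E→A
C→H→D→G→E→A
C→H→E→A
C→H→F→D→G→E→A
C→H→G→E→A

9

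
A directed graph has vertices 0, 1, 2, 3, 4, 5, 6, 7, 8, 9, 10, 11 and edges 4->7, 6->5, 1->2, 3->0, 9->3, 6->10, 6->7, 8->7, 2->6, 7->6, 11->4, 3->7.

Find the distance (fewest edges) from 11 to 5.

Distance 0: 11.
Distance 1: 4.
Distance 2: 7.
Distance 3: 6.
Distance 4: 5, 10 — contains 5.

4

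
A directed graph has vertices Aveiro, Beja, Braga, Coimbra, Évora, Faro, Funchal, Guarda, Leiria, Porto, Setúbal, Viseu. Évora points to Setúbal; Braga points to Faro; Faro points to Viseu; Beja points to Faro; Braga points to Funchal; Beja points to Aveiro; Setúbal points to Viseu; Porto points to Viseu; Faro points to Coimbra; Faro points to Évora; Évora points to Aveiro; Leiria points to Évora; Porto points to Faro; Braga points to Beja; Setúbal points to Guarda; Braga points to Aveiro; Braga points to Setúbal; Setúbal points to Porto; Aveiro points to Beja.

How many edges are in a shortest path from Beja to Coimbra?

Distance 0: Beja.
Distance 1: Aveiro, Faro.
Distance 2: Coimbra, Évora, Viseu — contains Coimbra.

2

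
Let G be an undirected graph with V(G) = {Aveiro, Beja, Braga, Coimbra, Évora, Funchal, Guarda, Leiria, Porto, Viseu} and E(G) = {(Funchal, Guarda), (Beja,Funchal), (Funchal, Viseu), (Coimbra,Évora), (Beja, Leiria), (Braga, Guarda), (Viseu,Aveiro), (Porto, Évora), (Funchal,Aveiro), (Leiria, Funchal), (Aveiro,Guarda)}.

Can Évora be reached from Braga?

Explore from Braga.
Distance 1: reach Guarda.
Distance 2: reach Aveiro, Funchal.
Distance 3: reach Beja, Leiria, Viseu.
The search is exhausted without reaching Évora; it lies in a different component.

No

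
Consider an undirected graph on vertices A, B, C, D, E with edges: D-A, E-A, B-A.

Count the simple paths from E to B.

1

E–A–B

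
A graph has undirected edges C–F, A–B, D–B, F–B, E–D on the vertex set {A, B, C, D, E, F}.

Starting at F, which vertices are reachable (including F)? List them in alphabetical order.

A, B, C, D, E, F

Start at F.
Its neighbours: B, C.
Then their neighbours: A, D.
Then next layer: E.
Every vertex is now reached.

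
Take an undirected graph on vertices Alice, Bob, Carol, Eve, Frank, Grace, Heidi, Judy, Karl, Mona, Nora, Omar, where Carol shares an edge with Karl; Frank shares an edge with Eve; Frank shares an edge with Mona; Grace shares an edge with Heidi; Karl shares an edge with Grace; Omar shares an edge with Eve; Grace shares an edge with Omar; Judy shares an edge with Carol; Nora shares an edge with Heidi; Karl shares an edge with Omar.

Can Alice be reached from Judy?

Explore from Judy.
Distance 1: reach Carol.
Distance 2: reach Karl.
Distance 3: reach Grace, Omar.
Distance 4: reach Eve, Heidi.
Distance 5: reach Frank, Nora.
Distance 6: reach Mona.
The search is exhausted without reaching Alice; it lies in a different component.

No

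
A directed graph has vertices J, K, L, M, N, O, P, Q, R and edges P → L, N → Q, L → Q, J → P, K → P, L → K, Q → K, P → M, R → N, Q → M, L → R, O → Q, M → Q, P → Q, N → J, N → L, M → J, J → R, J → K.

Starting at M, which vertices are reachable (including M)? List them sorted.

Start at M.
Its neighbours: J, Q.
Then their neighbours: K, P, R.
Then next layer: L, N.
Nothing further is reachable.

J, K, L, M, N, P, Q, R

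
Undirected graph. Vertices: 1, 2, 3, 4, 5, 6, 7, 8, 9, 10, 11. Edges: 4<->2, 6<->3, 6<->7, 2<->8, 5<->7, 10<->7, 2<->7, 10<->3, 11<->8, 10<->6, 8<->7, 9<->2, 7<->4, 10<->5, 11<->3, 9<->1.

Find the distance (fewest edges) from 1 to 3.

5

Distance 0: 1.
Distance 1: 9.
Distance 2: 2.
Distance 3: 4, 7, 8.
Distance 4: 5, 6, 10, 11.
Distance 5: 3 — contains 3.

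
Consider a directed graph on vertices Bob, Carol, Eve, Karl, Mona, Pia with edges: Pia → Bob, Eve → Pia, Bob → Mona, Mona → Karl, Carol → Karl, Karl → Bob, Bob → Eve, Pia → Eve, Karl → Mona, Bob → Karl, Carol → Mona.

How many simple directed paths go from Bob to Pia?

1

Bob→Eve→Pia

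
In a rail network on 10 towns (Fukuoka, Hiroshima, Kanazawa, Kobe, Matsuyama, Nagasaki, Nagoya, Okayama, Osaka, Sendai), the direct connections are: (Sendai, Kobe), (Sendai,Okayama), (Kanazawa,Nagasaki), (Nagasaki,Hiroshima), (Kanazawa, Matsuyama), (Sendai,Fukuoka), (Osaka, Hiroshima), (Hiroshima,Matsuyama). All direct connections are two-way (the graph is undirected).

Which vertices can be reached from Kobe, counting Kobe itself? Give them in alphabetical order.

Start at Kobe.
Its neighbours: Sendai.
Then their neighbours: Fukuoka, Okayama.
Nothing further is reachable.

Fukuoka, Kobe, Okayama, Sendai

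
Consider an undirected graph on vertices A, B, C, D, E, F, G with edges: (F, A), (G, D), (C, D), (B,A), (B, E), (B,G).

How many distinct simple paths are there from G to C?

1

G–D–C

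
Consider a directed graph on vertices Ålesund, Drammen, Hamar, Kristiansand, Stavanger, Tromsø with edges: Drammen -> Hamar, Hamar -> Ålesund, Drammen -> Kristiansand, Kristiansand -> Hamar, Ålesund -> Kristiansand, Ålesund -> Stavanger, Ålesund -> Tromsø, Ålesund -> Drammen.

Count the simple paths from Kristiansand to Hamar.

1

Kristiansand→Hamar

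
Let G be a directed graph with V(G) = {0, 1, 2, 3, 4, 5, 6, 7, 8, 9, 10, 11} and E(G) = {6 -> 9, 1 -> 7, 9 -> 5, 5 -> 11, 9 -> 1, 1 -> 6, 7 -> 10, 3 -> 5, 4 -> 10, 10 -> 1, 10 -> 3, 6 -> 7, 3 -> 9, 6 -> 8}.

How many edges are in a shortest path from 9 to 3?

4

Distance 0: 9.
Distance 1: 1, 5.
Distance 2: 6, 7, 11.
Distance 3: 8, 10.
Distance 4: 3 — contains 3.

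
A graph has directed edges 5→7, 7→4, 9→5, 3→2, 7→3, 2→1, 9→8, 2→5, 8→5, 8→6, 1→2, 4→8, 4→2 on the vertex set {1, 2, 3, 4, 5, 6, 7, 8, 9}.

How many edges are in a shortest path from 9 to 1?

5

Distance 0: 9.
Distance 1: 5, 8.
Distance 2: 6, 7.
Distance 3: 3, 4.
Distance 4: 2.
Distance 5: 1 — contains 1.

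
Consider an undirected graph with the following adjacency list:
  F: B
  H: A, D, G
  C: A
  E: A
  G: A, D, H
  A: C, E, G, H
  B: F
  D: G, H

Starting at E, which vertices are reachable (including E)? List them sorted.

Start at E.
Its neighbours: A.
Then their neighbours: C, G, H.
Then next layer: D.
Nothing further is reachable.

A, C, D, E, G, H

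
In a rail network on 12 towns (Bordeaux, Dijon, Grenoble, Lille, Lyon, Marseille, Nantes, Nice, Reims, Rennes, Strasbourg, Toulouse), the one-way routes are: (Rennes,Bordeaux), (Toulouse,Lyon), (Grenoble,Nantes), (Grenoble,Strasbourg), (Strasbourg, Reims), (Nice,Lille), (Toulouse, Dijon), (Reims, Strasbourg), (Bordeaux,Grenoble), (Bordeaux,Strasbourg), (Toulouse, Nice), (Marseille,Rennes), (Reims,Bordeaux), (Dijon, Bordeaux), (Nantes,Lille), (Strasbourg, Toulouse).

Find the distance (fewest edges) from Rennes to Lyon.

4

Distance 0: Rennes.
Distance 1: Bordeaux.
Distance 2: Grenoble, Strasbourg.
Distance 3: Nantes, Reims, Toulouse.
Distance 4: Dijon, Lille, Lyon, Nice — contains Lyon.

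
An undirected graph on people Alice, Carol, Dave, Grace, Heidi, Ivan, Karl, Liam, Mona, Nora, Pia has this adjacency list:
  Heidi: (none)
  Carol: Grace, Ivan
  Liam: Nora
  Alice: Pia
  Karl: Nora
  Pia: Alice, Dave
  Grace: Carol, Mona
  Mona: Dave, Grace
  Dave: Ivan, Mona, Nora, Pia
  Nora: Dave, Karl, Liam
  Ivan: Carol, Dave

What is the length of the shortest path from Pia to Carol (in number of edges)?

Distance 0: Pia.
Distance 1: Alice, Dave.
Distance 2: Ivan, Mona, Nora.
Distance 3: Carol, Grace, Karl, Liam — contains Carol.

3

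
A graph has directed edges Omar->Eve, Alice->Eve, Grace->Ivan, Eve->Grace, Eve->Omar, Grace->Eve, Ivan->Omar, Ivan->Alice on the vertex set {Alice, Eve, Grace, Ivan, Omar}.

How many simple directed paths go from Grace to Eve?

Grace→Eve
Grace→Ivan→Alice→Eve
Grace→Ivan→Omar→Eve

3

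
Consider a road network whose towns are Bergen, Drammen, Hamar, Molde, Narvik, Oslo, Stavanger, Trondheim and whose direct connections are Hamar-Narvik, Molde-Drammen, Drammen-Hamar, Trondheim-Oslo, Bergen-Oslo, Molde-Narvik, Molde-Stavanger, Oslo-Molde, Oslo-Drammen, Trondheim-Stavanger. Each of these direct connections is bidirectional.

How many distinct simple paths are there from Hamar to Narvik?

Hamar–Drammen–Molde–Narvik
Hamar–Drammen–Oslo–Molde–Narvik
Hamar–Drammen–Oslo–Trondheim–Stavanger–Molde–Narvik
Hamar–Narvik

4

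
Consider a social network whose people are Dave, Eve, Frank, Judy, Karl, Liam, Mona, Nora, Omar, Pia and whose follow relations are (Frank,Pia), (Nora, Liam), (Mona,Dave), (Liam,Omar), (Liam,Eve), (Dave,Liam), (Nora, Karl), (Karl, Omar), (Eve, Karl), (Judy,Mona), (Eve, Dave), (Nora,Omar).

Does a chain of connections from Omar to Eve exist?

Omar has no outgoing edges, so nothing is reachable from it.

No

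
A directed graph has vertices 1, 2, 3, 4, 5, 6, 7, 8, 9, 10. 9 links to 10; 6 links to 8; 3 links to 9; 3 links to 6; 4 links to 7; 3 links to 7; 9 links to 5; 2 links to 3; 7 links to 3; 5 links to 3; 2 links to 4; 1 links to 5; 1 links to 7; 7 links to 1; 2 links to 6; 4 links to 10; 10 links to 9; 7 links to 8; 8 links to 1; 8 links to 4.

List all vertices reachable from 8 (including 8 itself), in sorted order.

Start at 8.
Its neighbours: 1, 4.
Then their neighbours: 5, 7, 10.
Then next layer: 3, 9.
Then next layer: 6.
Nothing further is reachable.

1, 3, 4, 5, 6, 7, 8, 9, 10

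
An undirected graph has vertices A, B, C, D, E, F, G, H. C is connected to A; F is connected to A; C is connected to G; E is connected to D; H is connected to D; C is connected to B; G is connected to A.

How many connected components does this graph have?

From A: component {A, B, C, F, G}.
From D: component {D, E, H}.
That's 2 components.

2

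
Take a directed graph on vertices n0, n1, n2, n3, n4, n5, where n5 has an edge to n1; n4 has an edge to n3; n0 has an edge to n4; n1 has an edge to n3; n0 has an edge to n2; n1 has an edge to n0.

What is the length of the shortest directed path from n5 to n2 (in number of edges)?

3

Distance 0: n5.
Distance 1: n1.
Distance 2: n0, n3.
Distance 3: n2, n4 — contains n2.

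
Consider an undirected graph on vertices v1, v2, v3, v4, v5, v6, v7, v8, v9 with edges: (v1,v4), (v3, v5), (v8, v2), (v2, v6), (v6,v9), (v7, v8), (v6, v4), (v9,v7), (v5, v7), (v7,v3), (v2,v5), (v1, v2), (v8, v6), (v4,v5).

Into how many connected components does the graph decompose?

1

From v1: component {v1, v2, v3, v4, v5, v6, v7, v8, v9}.
That's 1 component.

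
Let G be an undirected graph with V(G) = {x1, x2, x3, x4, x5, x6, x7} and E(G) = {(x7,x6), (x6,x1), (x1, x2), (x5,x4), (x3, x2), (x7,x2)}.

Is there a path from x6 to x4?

No

Explore from x6.
Distance 1: reach x1, x7.
Distance 2: reach x2.
Distance 3: reach x3.
The search is exhausted without reaching x4; it lies in a different component.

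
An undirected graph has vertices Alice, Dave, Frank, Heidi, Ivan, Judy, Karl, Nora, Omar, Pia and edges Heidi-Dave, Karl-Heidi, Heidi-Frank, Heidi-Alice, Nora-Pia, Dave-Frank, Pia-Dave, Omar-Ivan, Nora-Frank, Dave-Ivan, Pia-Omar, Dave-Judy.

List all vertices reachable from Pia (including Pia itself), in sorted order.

Start at Pia.
Its neighbours: Dave, Nora, Omar.
Then their neighbours: Frank, Heidi, Ivan, Judy.
Then next layer: Alice, Karl.
Every vertex is now reached.

Alice, Dave, Frank, Heidi, Ivan, Judy, Karl, Nora, Omar, Pia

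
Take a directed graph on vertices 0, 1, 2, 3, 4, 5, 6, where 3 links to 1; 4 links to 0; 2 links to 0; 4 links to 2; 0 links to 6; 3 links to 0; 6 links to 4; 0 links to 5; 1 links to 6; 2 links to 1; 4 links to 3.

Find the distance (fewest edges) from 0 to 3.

Distance 0: 0.
Distance 1: 5, 6.
Distance 2: 4.
Distance 3: 2, 3 — contains 3.

3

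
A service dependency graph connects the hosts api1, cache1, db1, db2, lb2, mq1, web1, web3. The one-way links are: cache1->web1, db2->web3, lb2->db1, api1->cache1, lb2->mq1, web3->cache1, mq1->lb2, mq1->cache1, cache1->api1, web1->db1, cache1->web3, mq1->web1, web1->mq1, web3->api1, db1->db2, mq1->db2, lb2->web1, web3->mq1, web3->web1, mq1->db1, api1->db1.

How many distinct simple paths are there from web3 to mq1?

web3→api1→cache1→web1→mq1
web3→cache1→web1→mq1
web3→mq1
web3→web1→mq1

4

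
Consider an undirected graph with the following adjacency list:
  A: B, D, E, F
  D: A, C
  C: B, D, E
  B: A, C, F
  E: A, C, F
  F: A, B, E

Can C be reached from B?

Explore from B.
Distance 1: reach A, C, F.
Found C.

Yes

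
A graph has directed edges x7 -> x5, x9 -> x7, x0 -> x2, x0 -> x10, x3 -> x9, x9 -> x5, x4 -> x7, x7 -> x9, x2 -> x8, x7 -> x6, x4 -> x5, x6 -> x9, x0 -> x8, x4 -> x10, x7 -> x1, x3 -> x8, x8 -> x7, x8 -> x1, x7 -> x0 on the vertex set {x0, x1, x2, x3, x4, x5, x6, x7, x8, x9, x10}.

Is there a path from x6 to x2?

Yes

Explore from x6.
Distance 1: reach x9.
Distance 2: reach x5, x7.
Distance 3: reach x0, x1.
Distance 4: reach x2, x8, x10.
Found x2.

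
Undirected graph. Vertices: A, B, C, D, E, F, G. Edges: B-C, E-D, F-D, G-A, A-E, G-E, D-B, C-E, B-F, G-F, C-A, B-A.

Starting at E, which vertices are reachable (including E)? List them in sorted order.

A, B, C, D, E, F, G

Start at E.
Its neighbours: A, C, D, G.
Then their neighbours: B, F.
Every vertex is now reached.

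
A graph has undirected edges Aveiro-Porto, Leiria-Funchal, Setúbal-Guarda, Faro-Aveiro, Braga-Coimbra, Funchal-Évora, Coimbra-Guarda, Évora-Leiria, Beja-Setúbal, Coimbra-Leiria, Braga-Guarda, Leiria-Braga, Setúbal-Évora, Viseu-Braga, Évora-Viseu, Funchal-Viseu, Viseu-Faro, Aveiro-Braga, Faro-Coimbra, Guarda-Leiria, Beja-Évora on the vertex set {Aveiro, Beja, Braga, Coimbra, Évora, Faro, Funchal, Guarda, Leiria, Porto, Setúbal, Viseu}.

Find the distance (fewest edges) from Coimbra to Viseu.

2

Distance 0: Coimbra.
Distance 1: Braga, Faro, Guarda, Leiria.
Distance 2: Aveiro, Évora, Funchal, Setúbal, Viseu — contains Viseu.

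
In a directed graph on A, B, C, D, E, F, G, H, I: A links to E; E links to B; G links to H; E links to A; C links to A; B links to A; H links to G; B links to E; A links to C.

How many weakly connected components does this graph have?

From A: component {A, B, C, E}.
From D: component {D}.
From F: component {F}.
From G: component {G, H}.
From I: component {I}.
That's 5 components.

5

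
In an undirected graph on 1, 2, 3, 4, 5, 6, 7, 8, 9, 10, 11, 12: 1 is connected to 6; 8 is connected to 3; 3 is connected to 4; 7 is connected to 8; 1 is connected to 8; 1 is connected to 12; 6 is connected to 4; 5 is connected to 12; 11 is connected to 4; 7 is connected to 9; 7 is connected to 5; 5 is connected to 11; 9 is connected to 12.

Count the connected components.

From 1: component {1, 3, 4, 5, 6, 7, 8, 9, 11, 12}.
From 2: component {2}.
From 10: component {10}.
That's 3 components.

3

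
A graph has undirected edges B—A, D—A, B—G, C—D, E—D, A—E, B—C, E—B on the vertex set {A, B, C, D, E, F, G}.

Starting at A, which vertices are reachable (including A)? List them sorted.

A, B, C, D, E, G

Start at A.
Its neighbours: B, D, E.
Then their neighbours: C, G.
Nothing further is reachable.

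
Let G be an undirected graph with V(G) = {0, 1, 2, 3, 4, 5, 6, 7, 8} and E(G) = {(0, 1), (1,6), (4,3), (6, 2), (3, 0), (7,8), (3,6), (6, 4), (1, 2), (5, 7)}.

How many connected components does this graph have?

From 0: component {0, 1, 2, 3, 4, 6}.
From 5: component {5, 7, 8}.
That's 2 components.

2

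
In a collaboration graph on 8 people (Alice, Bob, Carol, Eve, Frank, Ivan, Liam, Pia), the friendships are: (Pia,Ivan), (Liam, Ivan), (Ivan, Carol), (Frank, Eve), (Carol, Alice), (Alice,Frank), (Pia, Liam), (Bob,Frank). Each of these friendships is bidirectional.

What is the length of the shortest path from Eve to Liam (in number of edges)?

5

Distance 0: Eve.
Distance 1: Frank.
Distance 2: Alice, Bob.
Distance 3: Carol.
Distance 4: Ivan.
Distance 5: Liam, Pia — contains Liam.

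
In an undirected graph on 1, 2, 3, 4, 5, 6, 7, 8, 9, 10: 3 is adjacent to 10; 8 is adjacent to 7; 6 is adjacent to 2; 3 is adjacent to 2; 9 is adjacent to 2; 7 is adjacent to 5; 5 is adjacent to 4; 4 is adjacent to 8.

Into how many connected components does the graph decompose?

From 1: component {1}.
From 2: component {2, 3, 6, 9, 10}.
From 4: component {4, 5, 7, 8}.
That's 3 components.

3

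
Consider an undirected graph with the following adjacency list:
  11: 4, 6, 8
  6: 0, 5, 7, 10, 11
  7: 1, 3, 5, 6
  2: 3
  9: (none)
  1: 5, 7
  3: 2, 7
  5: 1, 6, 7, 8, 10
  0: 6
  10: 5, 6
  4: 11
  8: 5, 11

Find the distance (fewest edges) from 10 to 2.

4

Distance 0: 10.
Distance 1: 5, 6.
Distance 2: 0, 1, 7, 8, 11.
Distance 3: 3, 4.
Distance 4: 2 — contains 2.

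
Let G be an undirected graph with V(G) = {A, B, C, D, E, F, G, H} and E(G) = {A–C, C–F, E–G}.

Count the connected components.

From A: component {A, C, F}.
From B: component {B}.
From D: component {D}.
From E: component {E, G}.
From H: component {H}.
That's 5 components.

5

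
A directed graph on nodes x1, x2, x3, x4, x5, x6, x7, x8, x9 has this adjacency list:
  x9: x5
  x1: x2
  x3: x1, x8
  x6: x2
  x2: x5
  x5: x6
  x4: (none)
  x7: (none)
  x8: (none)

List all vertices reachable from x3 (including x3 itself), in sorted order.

Start at x3.
Its neighbours: x1, x8.
Then their neighbours: x2.
Then next layer: x5.
Then next layer: x6.
Nothing further is reachable.

x1, x2, x3, x5, x6, x8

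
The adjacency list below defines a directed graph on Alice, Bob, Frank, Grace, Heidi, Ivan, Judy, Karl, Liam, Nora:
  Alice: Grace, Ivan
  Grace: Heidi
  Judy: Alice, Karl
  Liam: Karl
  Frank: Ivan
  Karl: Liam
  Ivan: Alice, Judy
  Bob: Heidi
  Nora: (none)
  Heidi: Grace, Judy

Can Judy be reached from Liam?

No

Explore from Liam.
Distance 1: reach Karl.
The search from Liam is exhausted; no directed path reaches Judy.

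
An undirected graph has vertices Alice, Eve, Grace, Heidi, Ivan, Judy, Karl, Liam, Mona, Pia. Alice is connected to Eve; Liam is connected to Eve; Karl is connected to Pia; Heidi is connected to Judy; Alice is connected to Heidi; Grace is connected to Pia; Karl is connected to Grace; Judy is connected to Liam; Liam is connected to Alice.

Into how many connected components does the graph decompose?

From Alice: component {Alice, Eve, Heidi, Judy, Liam}.
From Grace: component {Grace, Karl, Pia}.
From Ivan: component {Ivan}.
From Mona: component {Mona}.
That's 4 components.

4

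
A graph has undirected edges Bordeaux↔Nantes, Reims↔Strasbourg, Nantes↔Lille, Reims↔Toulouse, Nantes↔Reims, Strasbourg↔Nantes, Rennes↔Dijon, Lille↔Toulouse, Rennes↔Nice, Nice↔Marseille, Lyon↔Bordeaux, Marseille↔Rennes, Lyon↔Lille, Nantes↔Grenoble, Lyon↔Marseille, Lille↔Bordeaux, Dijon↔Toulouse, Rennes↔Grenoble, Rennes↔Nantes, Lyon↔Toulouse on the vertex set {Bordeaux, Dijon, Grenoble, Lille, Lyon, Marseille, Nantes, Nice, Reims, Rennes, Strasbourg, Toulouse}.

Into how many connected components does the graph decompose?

1

From Bordeaux: component {Bordeaux, Dijon, Grenoble, Lille, Lyon, Marseille, Nantes, Nice, Reims, Rennes, Strasbourg, Toulouse}.
That's 1 component.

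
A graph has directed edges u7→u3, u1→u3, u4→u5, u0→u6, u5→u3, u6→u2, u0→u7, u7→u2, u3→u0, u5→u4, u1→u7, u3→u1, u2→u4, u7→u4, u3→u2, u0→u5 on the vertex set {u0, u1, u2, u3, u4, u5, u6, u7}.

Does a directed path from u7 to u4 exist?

Yes

Explore from u7.
Distance 1: reach u2, u3, u4.
Found u4.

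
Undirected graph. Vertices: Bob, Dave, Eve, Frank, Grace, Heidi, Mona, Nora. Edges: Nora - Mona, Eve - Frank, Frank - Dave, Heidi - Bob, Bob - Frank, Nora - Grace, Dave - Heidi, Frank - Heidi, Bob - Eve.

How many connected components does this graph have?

2

From Bob: component {Bob, Dave, Eve, Frank, Heidi}.
From Grace: component {Grace, Mona, Nora}.
That's 2 components.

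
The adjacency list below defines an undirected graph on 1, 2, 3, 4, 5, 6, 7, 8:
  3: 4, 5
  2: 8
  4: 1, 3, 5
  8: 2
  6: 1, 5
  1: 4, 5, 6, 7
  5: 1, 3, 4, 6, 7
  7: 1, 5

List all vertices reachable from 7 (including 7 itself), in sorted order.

1, 3, 4, 5, 6, 7

Start at 7.
Its neighbours: 1, 5.
Then their neighbours: 3, 4, 6.
Nothing further is reachable.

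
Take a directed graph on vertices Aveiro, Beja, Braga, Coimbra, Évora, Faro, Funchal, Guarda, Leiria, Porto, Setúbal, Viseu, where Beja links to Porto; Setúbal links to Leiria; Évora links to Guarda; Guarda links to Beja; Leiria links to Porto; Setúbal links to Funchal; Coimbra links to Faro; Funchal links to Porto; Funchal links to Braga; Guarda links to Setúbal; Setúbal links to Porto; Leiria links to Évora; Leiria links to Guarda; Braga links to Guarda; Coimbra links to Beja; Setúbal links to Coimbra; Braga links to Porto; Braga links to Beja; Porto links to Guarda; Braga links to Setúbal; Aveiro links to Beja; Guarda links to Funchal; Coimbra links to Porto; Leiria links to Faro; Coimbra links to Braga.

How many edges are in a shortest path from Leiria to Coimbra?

3

Distance 0: Leiria.
Distance 1: Évora, Faro, Guarda, Porto.
Distance 2: Beja, Funchal, Setúbal.
Distance 3: Braga, Coimbra — contains Coimbra.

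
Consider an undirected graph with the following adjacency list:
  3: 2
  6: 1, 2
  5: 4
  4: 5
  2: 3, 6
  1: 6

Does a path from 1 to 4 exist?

No

Explore from 1.
Distance 1: reach 6.
Distance 2: reach 2.
Distance 3: reach 3.
The search is exhausted without reaching 4; it lies in a different component.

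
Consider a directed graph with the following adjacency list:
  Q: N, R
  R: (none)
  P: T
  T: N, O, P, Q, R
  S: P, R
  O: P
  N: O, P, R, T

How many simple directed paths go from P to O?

3

P→T→N→O
P→T→O
P→T→Q→N→O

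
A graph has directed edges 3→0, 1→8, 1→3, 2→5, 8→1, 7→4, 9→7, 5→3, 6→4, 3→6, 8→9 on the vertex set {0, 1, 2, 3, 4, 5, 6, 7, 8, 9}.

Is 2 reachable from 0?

0 has no outgoing edges, so nothing is reachable from it.

No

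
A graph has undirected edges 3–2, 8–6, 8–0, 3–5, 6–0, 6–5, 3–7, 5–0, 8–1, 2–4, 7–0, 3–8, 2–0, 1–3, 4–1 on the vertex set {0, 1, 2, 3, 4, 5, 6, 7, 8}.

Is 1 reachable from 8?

Explore from 8.
Distance 1: reach 0, 1, 3, 6.
Found 1.

Yes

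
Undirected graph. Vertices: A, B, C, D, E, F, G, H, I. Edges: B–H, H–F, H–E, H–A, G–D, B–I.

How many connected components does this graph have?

3

From A: component {A, B, E, F, H, I}.
From C: component {C}.
From D: component {D, G}.
That's 3 components.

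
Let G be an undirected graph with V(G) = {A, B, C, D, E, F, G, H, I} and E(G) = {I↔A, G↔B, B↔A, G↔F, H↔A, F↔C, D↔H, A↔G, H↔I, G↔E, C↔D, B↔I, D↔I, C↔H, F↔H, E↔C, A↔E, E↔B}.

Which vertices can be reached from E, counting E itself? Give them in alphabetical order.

Start at E.
Its neighbours: A, B, C, G.
Then their neighbours: D, F, H, I.
Every vertex is now reached.

A, B, C, D, E, F, G, H, I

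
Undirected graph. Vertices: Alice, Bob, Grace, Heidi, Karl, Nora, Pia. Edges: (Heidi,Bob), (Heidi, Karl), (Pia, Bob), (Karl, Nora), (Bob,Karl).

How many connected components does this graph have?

From Alice: component {Alice}.
From Bob: component {Bob, Heidi, Karl, Nora, Pia}.
From Grace: component {Grace}.
That's 3 components.

3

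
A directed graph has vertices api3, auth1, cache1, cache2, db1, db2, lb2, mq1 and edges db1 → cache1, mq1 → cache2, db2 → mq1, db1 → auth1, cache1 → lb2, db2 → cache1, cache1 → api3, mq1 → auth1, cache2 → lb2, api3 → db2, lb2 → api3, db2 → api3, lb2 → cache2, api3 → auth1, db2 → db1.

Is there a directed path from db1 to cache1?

Explore from db1.
Distance 1: reach auth1, cache1.
Found cache1.

Yes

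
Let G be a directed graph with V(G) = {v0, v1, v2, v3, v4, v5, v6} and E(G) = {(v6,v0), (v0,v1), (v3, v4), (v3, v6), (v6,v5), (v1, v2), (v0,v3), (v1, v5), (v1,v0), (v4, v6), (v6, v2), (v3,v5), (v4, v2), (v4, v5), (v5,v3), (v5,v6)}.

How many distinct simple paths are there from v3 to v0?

4

v3→v4→v5→v6→v0
v3→v4→v6→v0
v3→v5→v6→v0
v3→v6→v0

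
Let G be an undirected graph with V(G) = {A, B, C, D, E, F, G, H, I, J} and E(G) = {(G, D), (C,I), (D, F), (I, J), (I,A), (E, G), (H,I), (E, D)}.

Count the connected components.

3

From A: component {A, C, H, I, J}.
From B: component {B}.
From D: component {D, E, F, G}.
That's 3 components.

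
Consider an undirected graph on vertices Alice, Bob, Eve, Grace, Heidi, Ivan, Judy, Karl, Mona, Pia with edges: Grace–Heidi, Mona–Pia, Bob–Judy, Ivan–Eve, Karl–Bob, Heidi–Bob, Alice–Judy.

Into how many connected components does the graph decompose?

From Alice: component {Alice, Bob, Grace, Heidi, Judy, Karl}.
From Eve: component {Eve, Ivan}.
From Mona: component {Mona, Pia}.
That's 3 components.

3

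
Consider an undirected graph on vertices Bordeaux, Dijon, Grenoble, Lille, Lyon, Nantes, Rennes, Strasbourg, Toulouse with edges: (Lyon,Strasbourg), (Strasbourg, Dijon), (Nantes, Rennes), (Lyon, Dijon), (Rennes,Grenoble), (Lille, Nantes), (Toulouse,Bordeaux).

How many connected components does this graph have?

3

From Bordeaux: component {Bordeaux, Toulouse}.
From Dijon: component {Dijon, Lyon, Strasbourg}.
From Grenoble: component {Grenoble, Lille, Nantes, Rennes}.
That's 3 components.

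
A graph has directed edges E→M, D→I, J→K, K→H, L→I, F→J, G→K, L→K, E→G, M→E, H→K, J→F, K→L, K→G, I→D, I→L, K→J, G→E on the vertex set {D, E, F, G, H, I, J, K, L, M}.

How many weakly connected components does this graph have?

1

From D: component {D, E, F, G, H, I, J, K, L, M}.
That's 1 component.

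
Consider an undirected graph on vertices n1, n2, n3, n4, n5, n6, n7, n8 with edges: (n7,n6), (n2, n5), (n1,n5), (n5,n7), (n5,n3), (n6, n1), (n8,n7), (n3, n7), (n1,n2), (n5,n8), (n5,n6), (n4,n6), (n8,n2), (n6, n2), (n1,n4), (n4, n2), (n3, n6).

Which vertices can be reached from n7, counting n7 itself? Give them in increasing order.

n1, n2, n3, n4, n5, n6, n7, n8

Start at n7.
Its neighbours: n3, n5, n6, n8.
Then their neighbours: n1, n2, n4.
Every vertex is now reached.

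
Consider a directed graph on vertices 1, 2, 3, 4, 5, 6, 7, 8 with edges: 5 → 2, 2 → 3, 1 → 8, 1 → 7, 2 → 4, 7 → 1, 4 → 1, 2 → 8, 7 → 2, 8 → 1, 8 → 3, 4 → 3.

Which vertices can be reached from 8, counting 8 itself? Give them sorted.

Start at 8.
Its neighbours: 1, 3.
Then their neighbours: 7.
Then next layer: 2.
Then next layer: 4.
Nothing further is reachable.

1, 2, 3, 4, 7, 8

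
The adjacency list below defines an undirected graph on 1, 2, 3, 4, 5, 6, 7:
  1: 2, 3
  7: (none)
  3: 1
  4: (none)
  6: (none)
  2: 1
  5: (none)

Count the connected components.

5

From 1: component {1, 2, 3}.
From 4: component {4}.
From 5: component {5}.
From 6: component {6}.
From 7: component {7}.
That's 5 components.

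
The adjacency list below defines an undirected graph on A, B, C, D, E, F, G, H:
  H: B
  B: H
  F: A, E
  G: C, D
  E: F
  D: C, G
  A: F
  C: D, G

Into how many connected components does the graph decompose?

From A: component {A, E, F}.
From B: component {B, H}.
From C: component {C, D, G}.
That's 3 components.

3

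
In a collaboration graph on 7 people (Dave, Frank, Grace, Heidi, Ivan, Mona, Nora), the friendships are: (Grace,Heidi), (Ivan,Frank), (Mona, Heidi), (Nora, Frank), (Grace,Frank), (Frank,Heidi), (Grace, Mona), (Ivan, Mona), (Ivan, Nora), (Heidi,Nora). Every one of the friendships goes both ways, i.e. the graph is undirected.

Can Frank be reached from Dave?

Dave has no edges, so nothing is reachable from it.

No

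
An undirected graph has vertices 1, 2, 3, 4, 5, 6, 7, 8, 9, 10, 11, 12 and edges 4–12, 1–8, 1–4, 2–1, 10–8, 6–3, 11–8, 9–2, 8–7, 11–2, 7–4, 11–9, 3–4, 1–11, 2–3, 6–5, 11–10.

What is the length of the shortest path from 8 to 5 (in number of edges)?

5

Distance 0: 8.
Distance 1: 1, 7, 10, 11.
Distance 2: 2, 4, 9.
Distance 3: 3, 12.
Distance 4: 6.
Distance 5: 5 — contains 5.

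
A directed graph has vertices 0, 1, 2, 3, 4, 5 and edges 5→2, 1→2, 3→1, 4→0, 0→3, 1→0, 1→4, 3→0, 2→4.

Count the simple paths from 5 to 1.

1

5→2→4→0→3→1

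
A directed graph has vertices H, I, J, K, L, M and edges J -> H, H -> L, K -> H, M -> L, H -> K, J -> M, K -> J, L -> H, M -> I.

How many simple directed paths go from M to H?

1

M→L→H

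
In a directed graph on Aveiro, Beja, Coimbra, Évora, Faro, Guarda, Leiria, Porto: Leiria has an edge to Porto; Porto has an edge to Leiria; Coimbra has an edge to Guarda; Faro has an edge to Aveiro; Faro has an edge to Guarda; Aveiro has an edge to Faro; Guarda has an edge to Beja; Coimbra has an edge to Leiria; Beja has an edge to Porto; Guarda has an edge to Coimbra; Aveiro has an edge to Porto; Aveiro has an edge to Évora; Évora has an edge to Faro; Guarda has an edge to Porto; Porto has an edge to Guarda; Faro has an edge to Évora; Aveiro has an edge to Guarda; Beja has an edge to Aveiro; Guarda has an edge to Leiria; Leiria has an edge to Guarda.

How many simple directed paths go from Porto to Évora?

Porto→Guarda→Beja→Aveiro→Évora
Porto→Guarda→Beja→Aveiro→Faro→Évora
Porto→Leiria→Guarda→Beja→Aveiro→Évora
Porto→Leiria→Guarda→Beja→Aveiro→Faro→Évora

4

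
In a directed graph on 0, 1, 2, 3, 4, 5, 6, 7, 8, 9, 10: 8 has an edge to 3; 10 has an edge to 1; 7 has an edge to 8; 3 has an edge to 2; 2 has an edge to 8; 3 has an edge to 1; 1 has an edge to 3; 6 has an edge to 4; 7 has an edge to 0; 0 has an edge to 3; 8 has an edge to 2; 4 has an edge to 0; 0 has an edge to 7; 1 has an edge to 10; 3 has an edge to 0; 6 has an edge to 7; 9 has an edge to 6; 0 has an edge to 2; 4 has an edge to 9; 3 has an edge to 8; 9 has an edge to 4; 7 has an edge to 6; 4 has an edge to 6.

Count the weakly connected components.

From 0: component {0, 1, 2, 3, 4, 6, 7, 8, 9, 10}.
From 5: component {5}.
That's 2 components.

2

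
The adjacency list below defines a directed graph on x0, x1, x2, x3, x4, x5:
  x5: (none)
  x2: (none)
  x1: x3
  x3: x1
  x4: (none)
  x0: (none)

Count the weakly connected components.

From x0: component {x0}.
From x1: component {x1, x3}.
From x2: component {x2}.
From x4: component {x4}.
From x5: component {x5}.
That's 5 components.

5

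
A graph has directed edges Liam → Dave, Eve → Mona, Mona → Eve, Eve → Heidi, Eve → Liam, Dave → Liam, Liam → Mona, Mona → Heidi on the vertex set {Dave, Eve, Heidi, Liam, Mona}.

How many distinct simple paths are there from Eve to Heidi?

Eve→Heidi
Eve→Liam→Mona→Heidi
Eve→Mona→Heidi

3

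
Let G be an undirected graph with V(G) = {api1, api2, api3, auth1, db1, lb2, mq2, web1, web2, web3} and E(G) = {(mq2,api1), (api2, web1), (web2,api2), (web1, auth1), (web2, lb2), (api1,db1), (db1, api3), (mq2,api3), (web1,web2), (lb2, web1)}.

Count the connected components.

3

From api1: component {api1, api3, db1, mq2}.
From api2: component {api2, auth1, lb2, web1, web2}.
From web3: component {web3}.
That's 3 components.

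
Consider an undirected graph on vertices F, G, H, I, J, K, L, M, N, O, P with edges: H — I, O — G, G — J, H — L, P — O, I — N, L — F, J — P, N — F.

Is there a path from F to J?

Explore from F.
Distance 1: reach L, N.
Distance 2: reach H, I.
The search is exhausted without reaching J; it lies in a different component.

No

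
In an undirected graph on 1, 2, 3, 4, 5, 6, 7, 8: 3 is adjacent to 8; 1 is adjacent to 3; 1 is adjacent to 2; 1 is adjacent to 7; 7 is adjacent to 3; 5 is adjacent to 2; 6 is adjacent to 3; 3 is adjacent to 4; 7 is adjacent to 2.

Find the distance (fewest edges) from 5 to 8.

Distance 0: 5.
Distance 1: 2.
Distance 2: 1, 7.
Distance 3: 3.
Distance 4: 4, 6, 8 — contains 8.

4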